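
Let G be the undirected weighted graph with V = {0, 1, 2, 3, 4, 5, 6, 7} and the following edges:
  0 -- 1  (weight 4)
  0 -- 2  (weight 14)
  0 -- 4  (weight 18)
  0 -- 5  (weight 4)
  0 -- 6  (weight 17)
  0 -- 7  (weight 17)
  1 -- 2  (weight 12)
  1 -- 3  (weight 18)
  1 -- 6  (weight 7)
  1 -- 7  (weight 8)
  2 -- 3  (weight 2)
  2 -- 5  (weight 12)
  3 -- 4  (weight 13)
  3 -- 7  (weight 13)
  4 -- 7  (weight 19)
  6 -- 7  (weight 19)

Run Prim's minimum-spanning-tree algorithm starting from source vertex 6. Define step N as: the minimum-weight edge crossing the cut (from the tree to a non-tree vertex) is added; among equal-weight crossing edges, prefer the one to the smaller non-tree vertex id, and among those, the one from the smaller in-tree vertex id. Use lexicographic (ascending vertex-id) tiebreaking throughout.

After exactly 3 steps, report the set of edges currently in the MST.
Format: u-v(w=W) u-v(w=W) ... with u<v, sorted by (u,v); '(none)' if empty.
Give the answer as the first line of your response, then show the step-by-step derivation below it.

0-1(w=4) 0-5(w=4) 1-6(w=7)

step 1: add edge 1-6 (w=7); MST = {1-6(w=7)}
step 2: add edge 0-1 (w=4); MST = {0-1(w=4) 1-6(w=7)}
step 3: add edge 0-5 (w=4); MST = {0-1(w=4) 0-5(w=4) 1-6(w=7)}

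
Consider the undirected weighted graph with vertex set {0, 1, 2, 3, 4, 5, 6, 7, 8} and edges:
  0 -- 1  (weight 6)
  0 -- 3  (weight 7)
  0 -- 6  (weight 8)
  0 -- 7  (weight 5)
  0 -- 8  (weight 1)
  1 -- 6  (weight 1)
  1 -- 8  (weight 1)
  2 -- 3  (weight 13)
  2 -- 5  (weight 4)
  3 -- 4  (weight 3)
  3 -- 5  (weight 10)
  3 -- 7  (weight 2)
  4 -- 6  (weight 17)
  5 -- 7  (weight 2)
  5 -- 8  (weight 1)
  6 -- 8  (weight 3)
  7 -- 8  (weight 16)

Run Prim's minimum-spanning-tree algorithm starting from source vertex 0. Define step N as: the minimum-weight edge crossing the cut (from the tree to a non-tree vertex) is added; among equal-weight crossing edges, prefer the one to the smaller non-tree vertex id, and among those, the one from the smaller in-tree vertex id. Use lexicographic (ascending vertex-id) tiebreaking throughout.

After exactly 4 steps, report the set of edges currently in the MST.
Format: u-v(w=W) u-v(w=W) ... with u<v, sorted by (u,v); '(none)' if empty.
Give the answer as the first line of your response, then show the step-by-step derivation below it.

0-8(w=1) 1-6(w=1) 1-8(w=1) 5-8(w=1)

step 1: add edge 0-8 (w=1); MST = {0-8(w=1)}
step 2: add edge 1-8 (w=1); MST = {0-8(w=1) 1-8(w=1)}
step 3: add edge 5-8 (w=1); MST = {0-8(w=1) 1-8(w=1) 5-8(w=1)}
step 4: add edge 1-6 (w=1); MST = {0-8(w=1) 1-6(w=1) 1-8(w=1) 5-8(w=1)}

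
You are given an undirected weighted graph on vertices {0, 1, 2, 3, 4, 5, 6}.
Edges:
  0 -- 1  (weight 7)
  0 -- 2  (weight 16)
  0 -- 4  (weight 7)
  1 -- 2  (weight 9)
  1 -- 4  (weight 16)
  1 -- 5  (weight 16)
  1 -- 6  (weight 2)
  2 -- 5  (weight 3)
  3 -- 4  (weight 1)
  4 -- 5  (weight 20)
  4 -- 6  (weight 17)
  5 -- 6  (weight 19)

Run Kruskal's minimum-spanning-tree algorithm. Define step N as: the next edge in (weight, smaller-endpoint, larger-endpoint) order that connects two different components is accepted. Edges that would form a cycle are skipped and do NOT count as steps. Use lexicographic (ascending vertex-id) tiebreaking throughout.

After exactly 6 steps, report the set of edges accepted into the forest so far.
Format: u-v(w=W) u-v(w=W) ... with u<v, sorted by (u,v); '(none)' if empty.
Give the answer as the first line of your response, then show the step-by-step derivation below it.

0-1(w=7) 0-4(w=7) 1-2(w=9) 1-6(w=2) 2-5(w=3) 3-4(w=1)

step 1: add edge 3-4 (w=1); MST = {3-4(w=1)}
step 2: add edge 1-6 (w=2); MST = {1-6(w=2) 3-4(w=1)}
step 3: add edge 2-5 (w=3); MST = {1-6(w=2) 2-5(w=3) 3-4(w=1)}
step 4: add edge 0-1 (w=7); MST = {0-1(w=7) 1-6(w=2) 2-5(w=3) 3-4(w=1)}
step 5: add edge 0-4 (w=7); MST = {0-1(w=7) 0-4(w=7) 1-6(w=2) 2-5(w=3) 3-4(w=1)}
step 6: add edge 1-2 (w=9); MST = {0-1(w=7) 0-4(w=7) 1-2(w=9) 1-6(w=2) 2-5(w=3) 3-4(w=1)}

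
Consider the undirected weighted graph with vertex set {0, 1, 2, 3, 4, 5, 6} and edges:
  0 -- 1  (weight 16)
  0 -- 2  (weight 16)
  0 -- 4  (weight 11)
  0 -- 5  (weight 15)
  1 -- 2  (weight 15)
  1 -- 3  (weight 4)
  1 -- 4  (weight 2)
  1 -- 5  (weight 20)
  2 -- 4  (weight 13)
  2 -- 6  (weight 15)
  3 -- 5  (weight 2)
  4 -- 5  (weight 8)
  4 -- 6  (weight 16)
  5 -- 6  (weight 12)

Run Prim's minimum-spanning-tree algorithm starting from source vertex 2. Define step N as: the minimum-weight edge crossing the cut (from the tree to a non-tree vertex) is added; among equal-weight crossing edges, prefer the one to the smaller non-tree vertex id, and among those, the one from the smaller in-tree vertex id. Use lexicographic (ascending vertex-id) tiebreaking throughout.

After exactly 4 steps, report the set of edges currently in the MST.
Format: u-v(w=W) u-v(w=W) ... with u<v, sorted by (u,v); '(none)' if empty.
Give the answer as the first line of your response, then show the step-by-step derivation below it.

1-3(w=4) 1-4(w=2) 2-4(w=13) 3-5(w=2)

step 1: add edge 2-4 (w=13); MST = {2-4(w=13)}
step 2: add edge 1-4 (w=2); MST = {1-4(w=2) 2-4(w=13)}
step 3: add edge 1-3 (w=4); MST = {1-3(w=4) 1-4(w=2) 2-4(w=13)}
step 4: add edge 3-5 (w=2); MST = {1-3(w=4) 1-4(w=2) 2-4(w=13) 3-5(w=2)}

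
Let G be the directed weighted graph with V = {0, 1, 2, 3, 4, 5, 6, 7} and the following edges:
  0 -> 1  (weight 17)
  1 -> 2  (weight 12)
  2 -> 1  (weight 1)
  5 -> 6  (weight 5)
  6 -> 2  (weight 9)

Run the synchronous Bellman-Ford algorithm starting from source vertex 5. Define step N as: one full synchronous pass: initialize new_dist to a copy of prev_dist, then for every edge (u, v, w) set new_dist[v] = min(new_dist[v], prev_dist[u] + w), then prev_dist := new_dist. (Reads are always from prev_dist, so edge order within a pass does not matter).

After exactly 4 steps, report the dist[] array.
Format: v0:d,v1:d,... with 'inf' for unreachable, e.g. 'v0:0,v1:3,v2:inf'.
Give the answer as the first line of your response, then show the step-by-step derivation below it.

v0:inf,v1:15,v2:14,v3:inf,v4:inf,v5:0,v6:5,v7:inf

step 1: dist = v0:inf,v1:inf,v2:inf,v3:inf,v4:inf,v5:0,v6:5,v7:inf
step 2: dist = v0:inf,v1:inf,v2:14,v3:inf,v4:inf,v5:0,v6:5,v7:inf
step 3: dist = v0:inf,v1:15,v2:14,v3:inf,v4:inf,v5:0,v6:5,v7:inf
step 4: dist = v0:inf,v1:15,v2:14,v3:inf,v4:inf,v5:0,v6:5,v7:inf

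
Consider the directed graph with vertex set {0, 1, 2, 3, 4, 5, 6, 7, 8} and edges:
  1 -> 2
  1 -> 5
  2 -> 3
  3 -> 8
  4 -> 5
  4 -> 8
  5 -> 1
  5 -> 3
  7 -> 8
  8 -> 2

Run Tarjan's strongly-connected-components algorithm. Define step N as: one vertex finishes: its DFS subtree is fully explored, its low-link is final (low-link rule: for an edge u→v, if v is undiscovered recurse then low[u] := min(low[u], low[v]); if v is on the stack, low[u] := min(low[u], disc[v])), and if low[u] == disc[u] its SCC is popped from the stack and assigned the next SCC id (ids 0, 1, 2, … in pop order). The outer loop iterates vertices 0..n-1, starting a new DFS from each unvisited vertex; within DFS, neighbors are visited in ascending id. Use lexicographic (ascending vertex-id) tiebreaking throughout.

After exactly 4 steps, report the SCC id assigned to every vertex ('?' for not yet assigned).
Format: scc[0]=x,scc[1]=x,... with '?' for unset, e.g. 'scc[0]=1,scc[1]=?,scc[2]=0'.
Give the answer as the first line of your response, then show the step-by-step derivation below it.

scc[0]=0,scc[1]=?,scc[2]=1,scc[3]=1,scc[4]=?,scc[5]=?,scc[6]=?,scc[7]=?,scc[8]=1

step 1: low=(low[0]=0,low[1]=?,low[2]=?,low[3]=?,low[4]=?,low[5]=?,low[6]=?,low[7]=?,low[8]=?); scc=(scc[0]=0,scc[1]=?,scc[2]=?,scc[3]=?,scc[4]=?,scc[5]=?,scc[6]=?,scc[7]=?,scc[8]=?)
step 2: low=(low[0]=0,low[1]=1,low[2]=2,low[3]=3,low[4]=?,low[5]=?,low[6]=?,low[7]=?,low[8]=2); scc=(scc[0]=0,scc[1]=?,scc[2]=?,scc[3]=?,scc[4]=?,scc[5]=?,scc[6]=?,scc[7]=?,scc[8]=?)
step 3: low=(low[0]=0,low[1]=1,low[2]=2,low[3]=2,low[4]=?,low[5]=?,low[6]=?,low[7]=?,low[8]=2); scc=(scc[0]=0,scc[1]=?,scc[2]=?,scc[3]=?,scc[4]=?,scc[5]=?,scc[6]=?,scc[7]=?,scc[8]=?)
step 4: low=(low[0]=0,low[1]=1,low[2]=2,low[3]=2,low[4]=?,low[5]=?,low[6]=?,low[7]=?,low[8]=2); scc=(scc[0]=0,scc[1]=?,scc[2]=1,scc[3]=1,scc[4]=?,scc[5]=?,scc[6]=?,scc[7]=?,scc[8]=1)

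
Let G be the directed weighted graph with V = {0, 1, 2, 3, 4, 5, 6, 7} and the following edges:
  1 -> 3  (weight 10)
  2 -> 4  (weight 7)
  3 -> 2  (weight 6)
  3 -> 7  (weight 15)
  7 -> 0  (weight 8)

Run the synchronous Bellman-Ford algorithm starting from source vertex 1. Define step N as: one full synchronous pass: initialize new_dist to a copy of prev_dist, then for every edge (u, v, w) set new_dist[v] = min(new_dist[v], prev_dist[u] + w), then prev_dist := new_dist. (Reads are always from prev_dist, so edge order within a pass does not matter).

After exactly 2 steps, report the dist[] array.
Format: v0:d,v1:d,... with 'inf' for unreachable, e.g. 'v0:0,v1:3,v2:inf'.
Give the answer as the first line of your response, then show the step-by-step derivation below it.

v0:inf,v1:0,v2:16,v3:10,v4:inf,v5:inf,v6:inf,v7:25

step 1: dist = v0:inf,v1:0,v2:inf,v3:10,v4:inf,v5:inf,v6:inf,v7:inf
step 2: dist = v0:inf,v1:0,v2:16,v3:10,v4:inf,v5:inf,v6:inf,v7:25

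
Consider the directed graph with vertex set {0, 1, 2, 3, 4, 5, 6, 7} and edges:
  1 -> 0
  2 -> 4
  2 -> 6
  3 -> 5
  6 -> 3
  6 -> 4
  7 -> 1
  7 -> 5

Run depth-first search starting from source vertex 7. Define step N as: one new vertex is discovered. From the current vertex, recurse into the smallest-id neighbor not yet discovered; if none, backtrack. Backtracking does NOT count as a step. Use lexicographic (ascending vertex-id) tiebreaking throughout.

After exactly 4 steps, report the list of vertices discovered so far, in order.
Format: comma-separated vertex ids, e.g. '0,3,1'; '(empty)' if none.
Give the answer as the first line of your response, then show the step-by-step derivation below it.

7,1,0,5

step 1: discover 7; path=7; order=7
step 2: discover 1; path=7>1; order=7,1
step 3: discover 0; path=7>1>0; order=7,1,0
step 4: discover 5; path=7>5; order=7,1,0,5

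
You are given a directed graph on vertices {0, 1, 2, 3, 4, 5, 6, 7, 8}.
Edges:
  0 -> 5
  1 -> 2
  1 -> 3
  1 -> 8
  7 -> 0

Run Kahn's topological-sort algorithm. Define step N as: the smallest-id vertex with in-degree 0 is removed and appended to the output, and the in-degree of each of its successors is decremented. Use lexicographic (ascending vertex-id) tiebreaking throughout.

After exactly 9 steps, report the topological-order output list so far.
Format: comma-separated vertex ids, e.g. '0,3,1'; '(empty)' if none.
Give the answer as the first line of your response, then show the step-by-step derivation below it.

1,2,3,4,6,7,0,5,8

step 1: output 1; order=[1]; indeg=(1,0,0,0,0,1,0,0,0)
step 2: output 2; order=[1,2]; indeg=(1,0,0,0,0,1,0,0,0)
step 3: output 3; order=[1,2,3]; indeg=(1,0,0,0,0,1,0,0,0)
step 4: output 4; order=[1,2,3,4]; indeg=(1,0,0,0,0,1,0,0,0)
step 5: output 6; order=[1,2,3,4,6]; indeg=(1,0,0,0,0,1,0,0,0)
step 6: output 7; order=[1,2,3,4,6,7]; indeg=(0,0,0,0,0,1,0,0,0)
step 7: output 0; order=[1,2,3,4,6,7,0]; indeg=(0,0,0,0,0,0,0,0,0)
step 8: output 5; order=[1,2,3,4,6,7,0,5]; indeg=(0,0,0,0,0,0,0,0,0)
step 9: output 8; order=[1,2,3,4,6,7,0,5,8]; indeg=(0,0,0,0,0,0,0,0,0)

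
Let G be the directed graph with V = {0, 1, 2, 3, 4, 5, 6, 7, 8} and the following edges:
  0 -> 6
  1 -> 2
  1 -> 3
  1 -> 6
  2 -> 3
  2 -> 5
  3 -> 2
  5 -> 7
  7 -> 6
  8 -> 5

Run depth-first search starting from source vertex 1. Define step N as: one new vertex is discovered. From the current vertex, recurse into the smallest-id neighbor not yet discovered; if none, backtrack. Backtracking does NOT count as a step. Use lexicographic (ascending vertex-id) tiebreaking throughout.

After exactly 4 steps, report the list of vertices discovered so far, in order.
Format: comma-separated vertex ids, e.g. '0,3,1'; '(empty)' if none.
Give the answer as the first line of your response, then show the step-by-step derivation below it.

1,2,3,5

step 1: discover 1; path=1; order=1
step 2: discover 2; path=1>2; order=1,2
step 3: discover 3; path=1>2>3; order=1,2,3
step 4: discover 5; path=1>2>5; order=1,2,3,5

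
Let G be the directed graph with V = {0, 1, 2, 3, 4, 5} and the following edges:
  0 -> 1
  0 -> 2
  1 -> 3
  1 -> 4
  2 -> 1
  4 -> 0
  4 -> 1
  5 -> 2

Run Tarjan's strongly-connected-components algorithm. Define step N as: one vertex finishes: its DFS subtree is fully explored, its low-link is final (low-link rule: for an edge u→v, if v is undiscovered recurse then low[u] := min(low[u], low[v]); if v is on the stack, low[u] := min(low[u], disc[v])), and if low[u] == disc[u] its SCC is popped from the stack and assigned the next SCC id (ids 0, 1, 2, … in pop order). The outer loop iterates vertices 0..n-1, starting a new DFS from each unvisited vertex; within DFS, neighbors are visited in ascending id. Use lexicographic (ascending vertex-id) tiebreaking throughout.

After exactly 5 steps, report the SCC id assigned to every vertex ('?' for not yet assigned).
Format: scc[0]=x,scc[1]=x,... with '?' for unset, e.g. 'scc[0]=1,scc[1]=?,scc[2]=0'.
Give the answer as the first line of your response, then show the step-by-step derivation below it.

scc[0]=1,scc[1]=1,scc[2]=1,scc[3]=0,scc[4]=1,scc[5]=?

step 1: low=(low[0]=0,low[1]=1,low[2]=?,low[3]=2,low[4]=?,low[5]=?); scc=(scc[0]=?,scc[1]=?,scc[2]=?,scc[3]=0,scc[4]=?,scc[5]=?)
step 2: low=(low[0]=0,low[1]=1,low[2]=?,low[3]=2,low[4]=0,low[5]=?); scc=(scc[0]=?,scc[1]=?,scc[2]=?,scc[3]=0,scc[4]=?,scc[5]=?)
step 3: low=(low[0]=0,low[1]=0,low[2]=?,low[3]=2,low[4]=0,low[5]=?); scc=(scc[0]=?,scc[1]=?,scc[2]=?,scc[3]=0,scc[4]=?,scc[5]=?)
step 4: low=(low[0]=0,low[1]=0,low[2]=1,low[3]=2,low[4]=0,low[5]=?); scc=(scc[0]=?,scc[1]=?,scc[2]=?,scc[3]=0,scc[4]=?,scc[5]=?)
step 5: low=(low[0]=0,low[1]=0,low[2]=1,low[3]=2,low[4]=0,low[5]=?); scc=(scc[0]=1,scc[1]=1,scc[2]=1,scc[3]=0,scc[4]=1,scc[5]=?)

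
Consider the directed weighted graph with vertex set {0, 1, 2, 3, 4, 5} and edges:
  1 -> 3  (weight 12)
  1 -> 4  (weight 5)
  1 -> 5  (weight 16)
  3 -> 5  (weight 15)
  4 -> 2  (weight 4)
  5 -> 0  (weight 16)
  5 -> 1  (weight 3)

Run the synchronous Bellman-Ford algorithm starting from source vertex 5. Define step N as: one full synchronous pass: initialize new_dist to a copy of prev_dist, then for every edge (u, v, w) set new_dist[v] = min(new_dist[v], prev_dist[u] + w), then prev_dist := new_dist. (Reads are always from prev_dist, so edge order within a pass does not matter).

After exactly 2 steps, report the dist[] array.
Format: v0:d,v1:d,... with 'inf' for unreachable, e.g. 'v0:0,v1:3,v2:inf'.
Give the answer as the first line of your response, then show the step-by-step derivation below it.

v0:16,v1:3,v2:inf,v3:15,v4:8,v5:0

step 1: dist = v0:16,v1:3,v2:inf,v3:inf,v4:inf,v5:0
step 2: dist = v0:16,v1:3,v2:inf,v3:15,v4:8,v5:0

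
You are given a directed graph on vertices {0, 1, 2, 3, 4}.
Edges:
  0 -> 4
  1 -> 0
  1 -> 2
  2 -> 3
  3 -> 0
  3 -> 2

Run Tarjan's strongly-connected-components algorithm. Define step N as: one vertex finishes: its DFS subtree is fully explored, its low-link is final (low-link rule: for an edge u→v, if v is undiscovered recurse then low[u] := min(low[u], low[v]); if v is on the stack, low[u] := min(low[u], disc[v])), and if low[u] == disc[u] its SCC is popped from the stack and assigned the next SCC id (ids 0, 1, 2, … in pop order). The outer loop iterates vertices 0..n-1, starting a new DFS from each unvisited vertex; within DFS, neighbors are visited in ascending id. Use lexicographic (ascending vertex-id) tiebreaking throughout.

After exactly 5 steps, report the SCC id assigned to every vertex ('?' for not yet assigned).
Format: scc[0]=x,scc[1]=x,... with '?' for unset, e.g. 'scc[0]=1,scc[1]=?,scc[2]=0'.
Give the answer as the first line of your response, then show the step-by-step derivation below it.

scc[0]=1,scc[1]=3,scc[2]=2,scc[3]=2,scc[4]=0

step 1: low=(low[0]=0,low[1]=?,low[2]=?,low[3]=?,low[4]=1); scc=(scc[0]=?,scc[1]=?,scc[2]=?,scc[3]=?,scc[4]=0)
step 2: low=(low[0]=0,low[1]=?,low[2]=?,low[3]=?,low[4]=1); scc=(scc[0]=1,scc[1]=?,scc[2]=?,scc[3]=?,scc[4]=0)
step 3: low=(low[0]=0,low[1]=2,low[2]=3,low[3]=3,low[4]=1); scc=(scc[0]=1,scc[1]=?,scc[2]=?,scc[3]=?,scc[4]=0)
step 4: low=(low[0]=0,low[1]=2,low[2]=3,low[3]=3,low[4]=1); scc=(scc[0]=1,scc[1]=?,scc[2]=2,scc[3]=2,scc[4]=0)
step 5: low=(low[0]=0,low[1]=2,low[2]=3,low[3]=3,low[4]=1); scc=(scc[0]=1,scc[1]=3,scc[2]=2,scc[3]=2,scc[4]=0)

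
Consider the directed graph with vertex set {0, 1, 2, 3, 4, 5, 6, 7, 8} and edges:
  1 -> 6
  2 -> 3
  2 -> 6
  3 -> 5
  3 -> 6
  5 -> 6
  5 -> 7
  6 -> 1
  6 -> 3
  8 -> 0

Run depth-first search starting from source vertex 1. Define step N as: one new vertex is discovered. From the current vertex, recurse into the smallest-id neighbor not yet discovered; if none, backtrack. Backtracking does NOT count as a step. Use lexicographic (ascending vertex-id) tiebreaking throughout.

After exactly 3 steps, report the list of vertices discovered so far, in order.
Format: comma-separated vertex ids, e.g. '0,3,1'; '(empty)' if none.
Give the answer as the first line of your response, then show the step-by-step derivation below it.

1,6,3

step 1: discover 1; path=1; order=1
step 2: discover 6; path=1>6; order=1,6
step 3: discover 3; path=1>6>3; order=1,6,3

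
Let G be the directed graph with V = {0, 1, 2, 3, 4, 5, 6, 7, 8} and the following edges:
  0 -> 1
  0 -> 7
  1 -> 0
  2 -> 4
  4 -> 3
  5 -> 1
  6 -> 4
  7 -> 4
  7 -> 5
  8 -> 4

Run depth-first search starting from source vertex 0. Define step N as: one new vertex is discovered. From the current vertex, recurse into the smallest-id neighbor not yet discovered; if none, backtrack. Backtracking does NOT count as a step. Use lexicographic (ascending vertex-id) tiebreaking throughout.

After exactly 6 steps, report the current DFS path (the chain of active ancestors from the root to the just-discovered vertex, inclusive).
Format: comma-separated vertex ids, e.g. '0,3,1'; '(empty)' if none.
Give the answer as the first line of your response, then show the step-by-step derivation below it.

0,7,5

step 1: discover 0; path=0; order=0
step 2: discover 1; path=0>1; order=0,1
step 3: discover 7; path=0>7; order=0,1,7
step 4: discover 4; path=0>7>4; order=0,1,7,4
step 5: discover 3; path=0>7>4>3; order=0,1,7,4,3
step 6: discover 5; path=0>7>5; order=0,1,7,4,3,5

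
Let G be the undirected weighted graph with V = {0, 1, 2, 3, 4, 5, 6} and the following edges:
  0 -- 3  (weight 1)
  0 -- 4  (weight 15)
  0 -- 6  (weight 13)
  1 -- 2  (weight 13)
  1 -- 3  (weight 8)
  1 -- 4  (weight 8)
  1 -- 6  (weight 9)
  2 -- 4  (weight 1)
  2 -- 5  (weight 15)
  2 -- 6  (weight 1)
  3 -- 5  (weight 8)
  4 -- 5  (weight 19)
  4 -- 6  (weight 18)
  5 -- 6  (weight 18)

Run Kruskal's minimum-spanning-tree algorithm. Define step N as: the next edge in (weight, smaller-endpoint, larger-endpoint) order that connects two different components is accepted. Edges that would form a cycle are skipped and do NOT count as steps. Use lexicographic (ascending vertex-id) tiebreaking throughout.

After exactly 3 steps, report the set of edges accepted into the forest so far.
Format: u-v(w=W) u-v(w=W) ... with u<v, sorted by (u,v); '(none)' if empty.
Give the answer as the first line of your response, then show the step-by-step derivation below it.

0-3(w=1) 2-4(w=1) 2-6(w=1)

step 1: add edge 0-3 (w=1); MST = {0-3(w=1)}
step 2: add edge 2-4 (w=1); MST = {0-3(w=1) 2-4(w=1)}
step 3: add edge 2-6 (w=1); MST = {0-3(w=1) 2-4(w=1) 2-6(w=1)}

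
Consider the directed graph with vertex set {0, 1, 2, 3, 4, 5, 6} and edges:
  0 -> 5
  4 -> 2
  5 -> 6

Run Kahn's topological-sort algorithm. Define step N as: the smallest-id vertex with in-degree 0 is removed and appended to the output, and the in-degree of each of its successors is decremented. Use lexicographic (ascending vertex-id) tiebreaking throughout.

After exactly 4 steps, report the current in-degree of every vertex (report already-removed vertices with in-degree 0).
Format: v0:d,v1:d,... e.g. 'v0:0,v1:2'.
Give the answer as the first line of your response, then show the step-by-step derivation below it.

v0:0,v1:0,v2:0,v3:0,v4:0,v5:0,v6:1

step 1: output 0; order=[0]; indeg=(0,0,1,0,0,0,1)
step 2: output 1; order=[0,1]; indeg=(0,0,1,0,0,0,1)
step 3: output 3; order=[0,1,3]; indeg=(0,0,1,0,0,0,1)
step 4: output 4; order=[0,1,3,4]; indeg=(0,0,0,0,0,0,1)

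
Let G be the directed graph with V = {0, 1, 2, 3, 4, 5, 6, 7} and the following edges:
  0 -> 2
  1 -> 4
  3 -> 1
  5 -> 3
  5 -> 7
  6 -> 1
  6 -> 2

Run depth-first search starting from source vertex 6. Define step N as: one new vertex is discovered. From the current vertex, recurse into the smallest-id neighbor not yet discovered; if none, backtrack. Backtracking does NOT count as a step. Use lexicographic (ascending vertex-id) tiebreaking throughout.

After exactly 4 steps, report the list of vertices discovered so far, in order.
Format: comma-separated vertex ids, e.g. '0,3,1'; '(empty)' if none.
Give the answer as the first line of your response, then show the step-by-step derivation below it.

6,1,4,2

step 1: discover 6; path=6; order=6
step 2: discover 1; path=6>1; order=6,1
step 3: discover 4; path=6>1>4; order=6,1,4
step 4: discover 2; path=6>2; order=6,1,4,2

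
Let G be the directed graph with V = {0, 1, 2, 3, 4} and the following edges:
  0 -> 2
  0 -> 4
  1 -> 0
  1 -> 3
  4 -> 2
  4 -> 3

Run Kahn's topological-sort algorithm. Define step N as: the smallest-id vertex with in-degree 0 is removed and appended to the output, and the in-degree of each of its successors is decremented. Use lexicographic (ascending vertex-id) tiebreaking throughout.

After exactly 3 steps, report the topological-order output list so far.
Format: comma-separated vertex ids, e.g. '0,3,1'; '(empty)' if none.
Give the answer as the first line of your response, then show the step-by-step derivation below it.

1,0,4

step 1: output 1; order=[1]; indeg=(0,0,2,1,1)
step 2: output 0; order=[1,0]; indeg=(0,0,1,1,0)
step 3: output 4; order=[1,0,4]; indeg=(0,0,0,0,0)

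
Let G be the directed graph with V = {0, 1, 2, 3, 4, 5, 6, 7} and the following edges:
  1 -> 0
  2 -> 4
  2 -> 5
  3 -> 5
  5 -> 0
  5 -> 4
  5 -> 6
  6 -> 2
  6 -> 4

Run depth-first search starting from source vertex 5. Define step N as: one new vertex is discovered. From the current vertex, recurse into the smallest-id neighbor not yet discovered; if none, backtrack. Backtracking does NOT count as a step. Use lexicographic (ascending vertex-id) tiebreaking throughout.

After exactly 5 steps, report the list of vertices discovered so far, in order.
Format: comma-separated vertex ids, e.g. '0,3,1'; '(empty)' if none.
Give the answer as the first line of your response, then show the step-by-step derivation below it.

5,0,4,6,2

step 1: discover 5; path=5; order=5
step 2: discover 0; path=5>0; order=5,0
step 3: discover 4; path=5>4; order=5,0,4
step 4: discover 6; path=5>6; order=5,0,4,6
step 5: discover 2; path=5>6>2; order=5,0,4,6,2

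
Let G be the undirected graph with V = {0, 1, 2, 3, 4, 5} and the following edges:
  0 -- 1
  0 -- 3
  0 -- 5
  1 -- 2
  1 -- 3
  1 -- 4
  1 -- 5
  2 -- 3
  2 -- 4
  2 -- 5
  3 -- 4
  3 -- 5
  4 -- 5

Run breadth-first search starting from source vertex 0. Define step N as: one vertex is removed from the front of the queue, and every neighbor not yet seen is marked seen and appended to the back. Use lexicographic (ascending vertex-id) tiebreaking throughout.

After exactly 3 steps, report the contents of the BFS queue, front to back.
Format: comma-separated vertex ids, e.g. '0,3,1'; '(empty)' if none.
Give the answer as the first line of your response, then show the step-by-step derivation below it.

5,2,4

step 1: dequeue 0; queue=[1,3,5]; order=0
step 2: dequeue 1; queue=[3,5,2,4]; order=0,1
step 3: dequeue 3; queue=[5,2,4]; order=0,1,3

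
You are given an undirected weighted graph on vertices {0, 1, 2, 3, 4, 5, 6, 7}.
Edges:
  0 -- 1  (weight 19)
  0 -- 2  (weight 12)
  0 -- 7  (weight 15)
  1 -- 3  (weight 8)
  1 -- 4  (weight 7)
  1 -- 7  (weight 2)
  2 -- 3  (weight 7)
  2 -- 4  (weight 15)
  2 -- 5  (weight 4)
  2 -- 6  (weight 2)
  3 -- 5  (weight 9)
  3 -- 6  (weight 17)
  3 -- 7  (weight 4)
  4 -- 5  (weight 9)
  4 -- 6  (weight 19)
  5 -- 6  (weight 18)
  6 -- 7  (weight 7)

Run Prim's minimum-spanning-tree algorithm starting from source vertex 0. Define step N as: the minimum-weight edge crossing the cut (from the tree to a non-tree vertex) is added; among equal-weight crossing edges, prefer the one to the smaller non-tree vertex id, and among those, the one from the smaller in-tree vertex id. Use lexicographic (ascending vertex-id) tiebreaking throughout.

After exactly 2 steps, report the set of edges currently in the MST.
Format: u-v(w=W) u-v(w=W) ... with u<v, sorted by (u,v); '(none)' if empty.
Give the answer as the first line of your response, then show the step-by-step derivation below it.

0-2(w=12) 2-6(w=2)

step 1: add edge 0-2 (w=12); MST = {0-2(w=12)}
step 2: add edge 2-6 (w=2); MST = {0-2(w=12) 2-6(w=2)}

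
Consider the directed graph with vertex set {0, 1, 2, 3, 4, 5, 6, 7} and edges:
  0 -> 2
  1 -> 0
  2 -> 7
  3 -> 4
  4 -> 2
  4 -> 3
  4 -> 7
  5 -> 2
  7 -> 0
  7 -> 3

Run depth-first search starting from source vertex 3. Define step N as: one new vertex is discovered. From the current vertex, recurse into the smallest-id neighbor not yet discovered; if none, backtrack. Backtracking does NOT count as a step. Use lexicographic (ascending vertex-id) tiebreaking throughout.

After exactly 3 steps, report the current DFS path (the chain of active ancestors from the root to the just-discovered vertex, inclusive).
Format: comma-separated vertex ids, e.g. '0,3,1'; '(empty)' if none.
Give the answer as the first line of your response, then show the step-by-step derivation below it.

3,4,2

step 1: discover 3; path=3; order=3
step 2: discover 4; path=3>4; order=3,4
step 3: discover 2; path=3>4>2; order=3,4,2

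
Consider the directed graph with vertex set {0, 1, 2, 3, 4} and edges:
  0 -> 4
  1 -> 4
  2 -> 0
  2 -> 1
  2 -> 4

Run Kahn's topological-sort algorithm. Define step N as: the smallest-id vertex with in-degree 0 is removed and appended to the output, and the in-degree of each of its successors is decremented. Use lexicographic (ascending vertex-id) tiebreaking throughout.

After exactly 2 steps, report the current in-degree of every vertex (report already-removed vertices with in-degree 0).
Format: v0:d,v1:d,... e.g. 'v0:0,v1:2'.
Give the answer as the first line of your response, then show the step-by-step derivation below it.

v0:0,v1:0,v2:0,v3:0,v4:1

step 1: output 2; order=[2]; indeg=(0,0,0,0,2)
step 2: output 0; order=[2,0]; indeg=(0,0,0,0,1)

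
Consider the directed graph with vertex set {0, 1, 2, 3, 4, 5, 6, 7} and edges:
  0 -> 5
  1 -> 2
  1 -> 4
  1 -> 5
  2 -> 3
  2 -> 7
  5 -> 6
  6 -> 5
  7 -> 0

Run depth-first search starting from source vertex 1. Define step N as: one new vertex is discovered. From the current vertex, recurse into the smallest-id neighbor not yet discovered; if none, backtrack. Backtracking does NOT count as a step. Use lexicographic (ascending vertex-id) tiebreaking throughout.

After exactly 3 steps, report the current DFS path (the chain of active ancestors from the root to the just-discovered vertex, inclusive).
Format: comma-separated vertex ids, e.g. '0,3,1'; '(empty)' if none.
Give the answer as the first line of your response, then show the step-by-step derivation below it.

1,2,3

step 1: discover 1; path=1; order=1
step 2: discover 2; path=1>2; order=1,2
step 3: discover 3; path=1>2>3; order=1,2,3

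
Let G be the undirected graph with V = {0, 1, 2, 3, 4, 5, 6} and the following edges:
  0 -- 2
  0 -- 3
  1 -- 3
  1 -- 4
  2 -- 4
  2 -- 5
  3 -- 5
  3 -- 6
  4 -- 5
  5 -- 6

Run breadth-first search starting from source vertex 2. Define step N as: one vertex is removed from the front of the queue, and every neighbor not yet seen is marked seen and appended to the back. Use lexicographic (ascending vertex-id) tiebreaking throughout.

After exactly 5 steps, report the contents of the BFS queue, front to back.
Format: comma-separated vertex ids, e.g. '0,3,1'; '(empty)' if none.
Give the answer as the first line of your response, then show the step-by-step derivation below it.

1,6

step 1: dequeue 2; queue=[0,4,5]; order=2
step 2: dequeue 0; queue=[4,5,3]; order=2,0
step 3: dequeue 4; queue=[5,3,1]; order=2,0,4
step 4: dequeue 5; queue=[3,1,6]; order=2,0,4,5
step 5: dequeue 3; queue=[1,6]; order=2,0,4,5,3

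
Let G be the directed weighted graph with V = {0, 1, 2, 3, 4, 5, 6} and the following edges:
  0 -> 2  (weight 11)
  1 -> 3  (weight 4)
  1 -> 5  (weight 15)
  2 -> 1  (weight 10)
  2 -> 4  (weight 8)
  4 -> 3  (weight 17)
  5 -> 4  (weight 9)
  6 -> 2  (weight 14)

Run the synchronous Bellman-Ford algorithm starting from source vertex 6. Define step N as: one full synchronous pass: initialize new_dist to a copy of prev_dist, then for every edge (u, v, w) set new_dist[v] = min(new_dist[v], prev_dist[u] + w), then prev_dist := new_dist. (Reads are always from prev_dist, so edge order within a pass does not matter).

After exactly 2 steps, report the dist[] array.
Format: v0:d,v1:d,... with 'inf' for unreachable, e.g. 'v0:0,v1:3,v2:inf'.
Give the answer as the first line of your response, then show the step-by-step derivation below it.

v0:inf,v1:24,v2:14,v3:inf,v4:22,v5:inf,v6:0

step 1: dist = v0:inf,v1:inf,v2:14,v3:inf,v4:inf,v5:inf,v6:0
step 2: dist = v0:inf,v1:24,v2:14,v3:inf,v4:22,v5:inf,v6:0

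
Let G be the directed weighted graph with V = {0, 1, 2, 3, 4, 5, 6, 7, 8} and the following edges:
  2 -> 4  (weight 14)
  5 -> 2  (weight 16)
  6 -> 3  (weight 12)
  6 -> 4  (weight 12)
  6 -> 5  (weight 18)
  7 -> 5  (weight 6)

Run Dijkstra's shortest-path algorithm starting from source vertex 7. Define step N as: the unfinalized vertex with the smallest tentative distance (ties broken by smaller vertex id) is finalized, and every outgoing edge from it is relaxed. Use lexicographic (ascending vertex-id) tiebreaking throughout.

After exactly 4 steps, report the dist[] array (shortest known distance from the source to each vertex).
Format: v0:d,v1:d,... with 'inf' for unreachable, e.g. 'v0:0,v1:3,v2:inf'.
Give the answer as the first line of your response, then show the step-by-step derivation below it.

v0:inf,v1:inf,v2:22,v3:inf,v4:36,v5:6,v6:inf,v7:0,v8:inf

step 1: dist = v0:inf,v1:inf,v2:inf,v3:inf,v4:inf,v5:6,v6:inf,v7:0,v8:inf
step 2: dist = v0:inf,v1:inf,v2:22,v3:inf,v4:inf,v5:6,v6:inf,v7:0,v8:inf
step 3: dist = v0:inf,v1:inf,v2:22,v3:inf,v4:36,v5:6,v6:inf,v7:0,v8:inf
step 4: dist = v0:inf,v1:inf,v2:22,v3:inf,v4:36,v5:6,v6:inf,v7:0,v8:inf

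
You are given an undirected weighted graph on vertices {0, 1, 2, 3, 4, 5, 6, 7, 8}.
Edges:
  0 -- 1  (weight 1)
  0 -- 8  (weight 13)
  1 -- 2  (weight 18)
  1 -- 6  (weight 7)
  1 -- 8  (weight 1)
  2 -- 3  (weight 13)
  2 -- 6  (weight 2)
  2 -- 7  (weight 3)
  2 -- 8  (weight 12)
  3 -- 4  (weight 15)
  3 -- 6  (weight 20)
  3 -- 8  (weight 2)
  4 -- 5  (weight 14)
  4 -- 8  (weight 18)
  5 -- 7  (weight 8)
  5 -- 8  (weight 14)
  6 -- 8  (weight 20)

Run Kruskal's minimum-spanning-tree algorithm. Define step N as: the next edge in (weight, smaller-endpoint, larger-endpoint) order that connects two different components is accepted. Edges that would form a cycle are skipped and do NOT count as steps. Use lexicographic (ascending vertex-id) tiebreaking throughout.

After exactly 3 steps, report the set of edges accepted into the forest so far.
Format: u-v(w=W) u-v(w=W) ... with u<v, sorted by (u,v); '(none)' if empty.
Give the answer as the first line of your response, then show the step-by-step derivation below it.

0-1(w=1) 1-8(w=1) 2-6(w=2)

step 1: add edge 0-1 (w=1); MST = {0-1(w=1)}
step 2: add edge 1-8 (w=1); MST = {0-1(w=1) 1-8(w=1)}
step 3: add edge 2-6 (w=2); MST = {0-1(w=1) 1-8(w=1) 2-6(w=2)}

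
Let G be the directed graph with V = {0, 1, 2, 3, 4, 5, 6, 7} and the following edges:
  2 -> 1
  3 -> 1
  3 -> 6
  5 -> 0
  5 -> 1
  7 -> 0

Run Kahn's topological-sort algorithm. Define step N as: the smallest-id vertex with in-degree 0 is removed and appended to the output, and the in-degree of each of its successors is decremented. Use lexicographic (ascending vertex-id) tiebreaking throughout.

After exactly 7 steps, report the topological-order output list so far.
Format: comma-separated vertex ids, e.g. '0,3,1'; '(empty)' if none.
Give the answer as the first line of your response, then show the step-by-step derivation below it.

2,3,4,5,1,6,7

step 1: output 2; order=[2]; indeg=(2,2,0,0,0,0,1,0)
step 2: output 3; order=[2,3]; indeg=(2,1,0,0,0,0,0,0)
step 3: output 4; order=[2,3,4]; indeg=(2,1,0,0,0,0,0,0)
step 4: output 5; order=[2,3,4,5]; indeg=(1,0,0,0,0,0,0,0)
step 5: output 1; order=[2,3,4,5,1]; indeg=(1,0,0,0,0,0,0,0)
step 6: output 6; order=[2,3,4,5,1,6]; indeg=(1,0,0,0,0,0,0,0)
step 7: output 7; order=[2,3,4,5,1,6,7]; indeg=(0,0,0,0,0,0,0,0)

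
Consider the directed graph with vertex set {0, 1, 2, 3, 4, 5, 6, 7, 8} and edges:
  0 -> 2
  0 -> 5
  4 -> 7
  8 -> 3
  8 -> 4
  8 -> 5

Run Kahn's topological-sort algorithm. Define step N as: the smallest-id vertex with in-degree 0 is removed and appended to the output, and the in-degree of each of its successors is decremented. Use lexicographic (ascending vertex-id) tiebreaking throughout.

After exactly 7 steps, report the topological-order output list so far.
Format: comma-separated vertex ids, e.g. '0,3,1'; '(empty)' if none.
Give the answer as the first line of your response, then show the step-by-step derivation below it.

0,1,2,6,8,3,4

step 1: output 0; order=[0]; indeg=(0,0,0,1,1,1,0,1,0)
step 2: output 1; order=[0,1]; indeg=(0,0,0,1,1,1,0,1,0)
step 3: output 2; order=[0,1,2]; indeg=(0,0,0,1,1,1,0,1,0)
step 4: output 6; order=[0,1,2,6]; indeg=(0,0,0,1,1,1,0,1,0)
step 5: output 8; order=[0,1,2,6,8]; indeg=(0,0,0,0,0,0,0,1,0)
step 6: output 3; order=[0,1,2,6,8,3]; indeg=(0,0,0,0,0,0,0,1,0)
step 7: output 4; order=[0,1,2,6,8,3,4]; indeg=(0,0,0,0,0,0,0,0,0)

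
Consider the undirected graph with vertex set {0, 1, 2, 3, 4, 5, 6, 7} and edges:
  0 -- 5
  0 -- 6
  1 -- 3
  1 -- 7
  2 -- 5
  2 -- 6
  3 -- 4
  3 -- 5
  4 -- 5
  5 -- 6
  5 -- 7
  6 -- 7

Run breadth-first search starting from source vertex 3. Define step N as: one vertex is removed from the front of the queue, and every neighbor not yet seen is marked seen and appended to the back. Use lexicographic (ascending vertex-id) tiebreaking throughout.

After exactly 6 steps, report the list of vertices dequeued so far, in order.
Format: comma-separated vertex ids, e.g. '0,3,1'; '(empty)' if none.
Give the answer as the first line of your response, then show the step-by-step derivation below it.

3,1,4,5,7,0

step 1: dequeue 3; queue=[1,4,5]; order=3
step 2: dequeue 1; queue=[4,5,7]; order=3,1
step 3: dequeue 4; queue=[5,7]; order=3,1,4
step 4: dequeue 5; queue=[7,0,2,6]; order=3,1,4,5
step 5: dequeue 7; queue=[0,2,6]; order=3,1,4,5,7
step 6: dequeue 0; queue=[2,6]; order=3,1,4,5,7,0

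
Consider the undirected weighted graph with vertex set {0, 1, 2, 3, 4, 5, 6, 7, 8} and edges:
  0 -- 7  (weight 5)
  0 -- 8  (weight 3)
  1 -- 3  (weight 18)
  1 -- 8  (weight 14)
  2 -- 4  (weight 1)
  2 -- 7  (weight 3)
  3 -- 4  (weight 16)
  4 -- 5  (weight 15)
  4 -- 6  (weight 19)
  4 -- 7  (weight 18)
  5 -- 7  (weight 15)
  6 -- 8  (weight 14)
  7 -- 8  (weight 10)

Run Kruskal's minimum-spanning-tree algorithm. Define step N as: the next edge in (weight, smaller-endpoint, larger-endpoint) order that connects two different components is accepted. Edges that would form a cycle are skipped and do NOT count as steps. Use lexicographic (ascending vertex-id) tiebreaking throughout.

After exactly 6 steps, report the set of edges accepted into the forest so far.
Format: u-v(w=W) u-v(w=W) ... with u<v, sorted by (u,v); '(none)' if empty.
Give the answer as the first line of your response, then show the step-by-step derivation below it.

0-7(w=5) 0-8(w=3) 1-8(w=14) 2-4(w=1) 2-7(w=3) 6-8(w=14)

step 1: add edge 2-4 (w=1); MST = {2-4(w=1)}
step 2: add edge 0-8 (w=3); MST = {0-8(w=3) 2-4(w=1)}
step 3: add edge 2-7 (w=3); MST = {0-8(w=3) 2-4(w=1) 2-7(w=3)}
step 4: add edge 0-7 (w=5); MST = {0-7(w=5) 0-8(w=3) 2-4(w=1) 2-7(w=3)}
step 5: add edge 1-8 (w=14); MST = {0-7(w=5) 0-8(w=3) 1-8(w=14) 2-4(w=1) 2-7(w=3)}
step 6: add edge 6-8 (w=14); MST = {0-7(w=5) 0-8(w=3) 1-8(w=14) 2-4(w=1) 2-7(w=3) 6-8(w=14)}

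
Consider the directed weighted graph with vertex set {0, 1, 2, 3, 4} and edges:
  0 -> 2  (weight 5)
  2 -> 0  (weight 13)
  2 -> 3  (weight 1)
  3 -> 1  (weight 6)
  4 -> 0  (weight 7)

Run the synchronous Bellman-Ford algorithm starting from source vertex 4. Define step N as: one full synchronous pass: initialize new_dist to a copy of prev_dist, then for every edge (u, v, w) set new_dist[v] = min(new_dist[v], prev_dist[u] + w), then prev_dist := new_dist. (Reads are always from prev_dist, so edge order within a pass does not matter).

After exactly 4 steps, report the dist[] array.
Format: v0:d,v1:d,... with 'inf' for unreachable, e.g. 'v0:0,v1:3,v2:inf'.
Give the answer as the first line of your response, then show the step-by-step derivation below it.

v0:7,v1:19,v2:12,v3:13,v4:0

step 1: dist = v0:7,v1:inf,v2:inf,v3:inf,v4:0
step 2: dist = v0:7,v1:inf,v2:12,v3:inf,v4:0
step 3: dist = v0:7,v1:inf,v2:12,v3:13,v4:0
step 4: dist = v0:7,v1:19,v2:12,v3:13,v4:0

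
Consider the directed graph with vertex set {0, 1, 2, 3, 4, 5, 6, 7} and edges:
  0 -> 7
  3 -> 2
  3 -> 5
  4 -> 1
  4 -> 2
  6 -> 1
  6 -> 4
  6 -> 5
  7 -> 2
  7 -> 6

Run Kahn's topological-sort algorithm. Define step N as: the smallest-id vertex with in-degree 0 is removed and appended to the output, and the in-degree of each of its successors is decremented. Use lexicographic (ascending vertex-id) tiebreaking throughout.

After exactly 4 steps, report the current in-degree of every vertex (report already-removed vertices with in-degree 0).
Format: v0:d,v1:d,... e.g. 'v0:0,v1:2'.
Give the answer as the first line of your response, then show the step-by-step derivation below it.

v0:0,v1:1,v2:1,v3:0,v4:0,v5:0,v6:0,v7:0

step 1: output 0; order=[0]; indeg=(0,2,3,0,1,2,1,0)
step 2: output 3; order=[0,3]; indeg=(0,2,2,0,1,1,1,0)
step 3: output 7; order=[0,3,7]; indeg=(0,2,1,0,1,1,0,0)
step 4: output 6; order=[0,3,7,6]; indeg=(0,1,1,0,0,0,0,0)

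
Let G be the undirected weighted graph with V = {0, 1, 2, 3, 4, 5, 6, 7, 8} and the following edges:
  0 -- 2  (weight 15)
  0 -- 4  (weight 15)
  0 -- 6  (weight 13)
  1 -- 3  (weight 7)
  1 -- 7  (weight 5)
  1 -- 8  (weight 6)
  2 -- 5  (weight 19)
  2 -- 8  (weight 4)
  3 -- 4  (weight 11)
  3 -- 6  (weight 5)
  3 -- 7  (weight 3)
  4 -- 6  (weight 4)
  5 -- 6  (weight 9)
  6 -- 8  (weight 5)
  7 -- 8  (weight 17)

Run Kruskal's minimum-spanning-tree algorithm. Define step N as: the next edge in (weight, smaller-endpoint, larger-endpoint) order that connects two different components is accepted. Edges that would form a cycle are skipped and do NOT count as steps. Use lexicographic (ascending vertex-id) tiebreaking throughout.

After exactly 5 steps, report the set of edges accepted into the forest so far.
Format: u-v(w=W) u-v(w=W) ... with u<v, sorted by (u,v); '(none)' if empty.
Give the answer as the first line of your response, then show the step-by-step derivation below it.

1-7(w=5) 2-8(w=4) 3-6(w=5) 3-7(w=3) 4-6(w=4)

step 1: add edge 3-7 (w=3); MST = {3-7(w=3)}
step 2: add edge 2-8 (w=4); MST = {2-8(w=4) 3-7(w=3)}
step 3: add edge 4-6 (w=4); MST = {2-8(w=4) 3-7(w=3) 4-6(w=4)}
step 4: add edge 1-7 (w=5); MST = {1-7(w=5) 2-8(w=4) 3-7(w=3) 4-6(w=4)}
step 5: add edge 3-6 (w=5); MST = {1-7(w=5) 2-8(w=4) 3-6(w=5) 3-7(w=3) 4-6(w=4)}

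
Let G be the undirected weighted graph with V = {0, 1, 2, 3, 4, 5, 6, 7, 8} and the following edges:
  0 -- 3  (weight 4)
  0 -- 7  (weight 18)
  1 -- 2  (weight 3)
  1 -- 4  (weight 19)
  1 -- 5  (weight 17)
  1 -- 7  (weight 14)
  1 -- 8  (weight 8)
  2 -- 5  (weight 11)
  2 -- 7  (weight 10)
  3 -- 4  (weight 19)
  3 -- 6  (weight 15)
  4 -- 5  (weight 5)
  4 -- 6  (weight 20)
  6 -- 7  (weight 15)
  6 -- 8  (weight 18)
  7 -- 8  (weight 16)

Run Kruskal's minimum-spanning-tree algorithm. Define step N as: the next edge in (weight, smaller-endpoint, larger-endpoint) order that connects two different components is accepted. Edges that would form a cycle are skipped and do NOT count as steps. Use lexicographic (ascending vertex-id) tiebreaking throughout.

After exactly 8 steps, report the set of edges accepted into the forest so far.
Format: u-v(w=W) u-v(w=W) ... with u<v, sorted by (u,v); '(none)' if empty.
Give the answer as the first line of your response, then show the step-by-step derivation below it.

0-3(w=4) 1-2(w=3) 1-8(w=8) 2-5(w=11) 2-7(w=10) 3-6(w=15) 4-5(w=5) 6-7(w=15)

step 1: add edge 1-2 (w=3); MST = {1-2(w=3)}
step 2: add edge 0-3 (w=4); MST = {0-3(w=4) 1-2(w=3)}
step 3: add edge 4-5 (w=5); MST = {0-3(w=4) 1-2(w=3) 4-5(w=5)}
step 4: add edge 1-8 (w=8); MST = {0-3(w=4) 1-2(w=3) 1-8(w=8) 4-5(w=5)}
step 5: add edge 2-7 (w=10); MST = {0-3(w=4) 1-2(w=3) 1-8(w=8) 2-7(w=10) 4-5(w=5)}
step 6: add edge 2-5 (w=11); MST = {0-3(w=4) 1-2(w=3) 1-8(w=8) 2-5(w=11) 2-7(w=10) 4-5(w=5)}
step 7: add edge 3-6 (w=15); MST = {0-3(w=4) 1-2(w=3) 1-8(w=8) 2-5(w=11) 2-7(w=10) 3-6(w=15) 4-5(w=5)}
step 8: add edge 6-7 (w=15); MST = {0-3(w=4) 1-2(w=3) 1-8(w=8) 2-5(w=11) 2-7(w=10) 3-6(w=15) 4-5(w=5) 6-7(w=15)}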